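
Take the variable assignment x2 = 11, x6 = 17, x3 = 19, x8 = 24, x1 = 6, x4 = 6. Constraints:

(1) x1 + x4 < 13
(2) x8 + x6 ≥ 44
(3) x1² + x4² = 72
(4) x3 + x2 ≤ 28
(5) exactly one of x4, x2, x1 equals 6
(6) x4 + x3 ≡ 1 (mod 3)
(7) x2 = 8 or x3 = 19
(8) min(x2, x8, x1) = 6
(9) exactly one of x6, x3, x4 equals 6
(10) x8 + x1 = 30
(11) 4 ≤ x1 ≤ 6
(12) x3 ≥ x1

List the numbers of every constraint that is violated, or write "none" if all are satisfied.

(1) x1 + x4 = 6 + 6 = 12; 12 < 13 — OK.
(2) x8 + x6 = 24 + 17 = 41; 41 < 44, bound 44 not met — violated.
(3) x1² + x4² = 6² + 6² = 36 + 36 = 72 — OK.
(4) x3 + x2 = 19 + 11 = 30; 30 > 28, bound 28 not met — violated.
(5) x4=6, x2=11, x1=6; 2 of them equal 6, not exactly one — violated.
(6) x4 + x3 = 25; 25 mod 3 = 1 — OK.
(7) x2 = 11 ≠ 8, but x3 = 19 = 19 (second disjunct) — OK.
(8) min(11, 24, 6) = 6 — OK.
(9) x6=17, x3=19, x4=6; 1 of them equals 6 — OK.
(10) x8 + x1 = 24 + 6 = 30 — OK.
(11) x1 = 6 lies in [4, 6] — OK.
(12) x3 = 19, x1 = 6; 19 ≥ 6 — OK.

Constraints 2, 4, and 5 do not hold.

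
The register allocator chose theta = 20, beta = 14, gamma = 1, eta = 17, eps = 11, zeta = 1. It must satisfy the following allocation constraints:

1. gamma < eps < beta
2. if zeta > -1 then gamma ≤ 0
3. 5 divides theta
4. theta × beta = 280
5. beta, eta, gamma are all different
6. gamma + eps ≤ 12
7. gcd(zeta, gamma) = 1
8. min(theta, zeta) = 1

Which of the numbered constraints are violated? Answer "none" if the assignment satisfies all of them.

Violated: 2.

1. values 1 < 11 < 14 — OK.
2. zeta = 1 > -1, so we need gamma ≤ 0; but gamma = 1 > 0 — violated.
3. 20 / 5 = 4, so 5 divides 20 — OK.
4. theta × beta = 20 × 14 = 280 — OK.
5. values 14, 17, 1 are pairwise distinct — OK.
6. gamma + eps = 1 + 11 = 12; 12 ≤ 12 — OK.
7. gcd(1, 1) = 1 — OK.
8. min(20, 1) = 1 — OK.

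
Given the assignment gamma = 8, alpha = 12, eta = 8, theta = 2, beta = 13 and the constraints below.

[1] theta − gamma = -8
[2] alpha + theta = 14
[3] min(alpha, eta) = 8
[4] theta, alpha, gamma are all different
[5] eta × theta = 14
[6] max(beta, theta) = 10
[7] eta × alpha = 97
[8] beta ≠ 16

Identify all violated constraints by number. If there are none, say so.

[1] theta − gamma = 2 − 8 = -6, not -8  FAIL
[2] alpha + theta = 12 + 2 = 14  OK
[3] min(12, 8) = 8  OK
[4] values 2, 12, 8 are pairwise distinct  OK
[5] eta × theta = 8 × 2 = 16, not 14  FAIL
[6] max(13, 2) = 13, not 10  FAIL
[7] eta × alpha = 8 × 12 = 96, not 97  FAIL
[8] beta = 13, and 13 ≠ 16  OK

No — constraints 1, 5, 6, and 7 are not satisfied.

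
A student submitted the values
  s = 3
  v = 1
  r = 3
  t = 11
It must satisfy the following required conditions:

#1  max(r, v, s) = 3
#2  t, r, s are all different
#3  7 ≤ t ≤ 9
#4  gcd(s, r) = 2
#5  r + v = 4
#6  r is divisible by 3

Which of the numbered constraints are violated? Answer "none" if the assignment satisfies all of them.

The assignment fails constraints 2, 3, 4.

#1 max(3, 1, 3) = 3 — satisfied.
#2 r = s = 3, not all different — violated.
#3 t = 11 is outside [7, 9] — violated.
#4 gcd(3, 3) = 3, not 2 — violated.
#5 r + v = 3 + 1 = 4 — satisfied.
#6 3 / 3 = 1, so 3 divides 3 — satisfied.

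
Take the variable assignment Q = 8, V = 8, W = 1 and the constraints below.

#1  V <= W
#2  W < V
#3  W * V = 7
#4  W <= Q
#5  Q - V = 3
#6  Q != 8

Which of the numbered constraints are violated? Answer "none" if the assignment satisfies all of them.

#1 V = 8, W = 1; 8 > 1 (want ≤) — violated.
#2 W = 1, V = 8; 1 < 8 — satisfied.
#3 W * V = 1 * 8 = 8, not 7 — violated.
#4 W = 1, Q = 8; 1 ≤ 8 — satisfied.
#5 Q - V = 8 - 8 = 0, not 3 — violated.
#6 Q = 8, but 8 is required to differ — violated.

Violated: 1, 3, 5, 6.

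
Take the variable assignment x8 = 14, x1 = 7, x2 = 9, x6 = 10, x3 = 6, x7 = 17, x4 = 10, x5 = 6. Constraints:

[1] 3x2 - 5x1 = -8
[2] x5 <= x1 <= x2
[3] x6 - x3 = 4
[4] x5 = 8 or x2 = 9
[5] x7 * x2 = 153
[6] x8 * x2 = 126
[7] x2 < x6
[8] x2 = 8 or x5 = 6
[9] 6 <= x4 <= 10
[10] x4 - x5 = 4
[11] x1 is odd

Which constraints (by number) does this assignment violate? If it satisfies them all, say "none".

[1] 3x2 - 5x1 = 3(9) - 5(7) = -8 — satisfied.
[2] values 6 <= 7 <= 9 — satisfied.
[3] x6 - x3 = 10 - 6 = 4 — satisfied.
[4] x5 = 6 ≠ 8, but x2 = 9 = 9 (second disjunct) — satisfied.
[5] x7 * x2 = 17 * 9 = 153 — satisfied.
[6] x8 * x2 = 14 * 9 = 126 — satisfied.
[7] x2 = 9, x6 = 10; 9 < 10 — satisfied.
[8] x2 = 9 ≠ 8, but x5 = 6 = 6 (second disjunct) — satisfied.
[9] x4 = 10 lies in [6, 10] — satisfied.
[10] x4 - x5 = 10 - 6 = 4 — satisfied.
[11] x1 = 7 is odd — satisfied.

Yes — all constraints hold.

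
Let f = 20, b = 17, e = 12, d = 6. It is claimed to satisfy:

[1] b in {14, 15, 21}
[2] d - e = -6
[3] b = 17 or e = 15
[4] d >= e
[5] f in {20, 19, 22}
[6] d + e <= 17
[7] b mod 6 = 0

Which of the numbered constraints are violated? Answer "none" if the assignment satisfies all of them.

Constraints 1, 4, 6, and 7 are violated.

[1] b = 17 is not in {14, 15, 21}  ✘
[2] d - e = 6 - 12 = -6  ✔
[3] b = 17 = 17 (first disjunct)  ✔
[4] d = 6, e = 12; 6 < 12 (want ≥)  ✘
[5] f = 20 is in {20, 19, 22}  ✔
[6] d + e = 6 + 12 = 18; 18 > 17, bound 17 not met  ✘
[7] 17 mod 6 = 5, not 0  ✘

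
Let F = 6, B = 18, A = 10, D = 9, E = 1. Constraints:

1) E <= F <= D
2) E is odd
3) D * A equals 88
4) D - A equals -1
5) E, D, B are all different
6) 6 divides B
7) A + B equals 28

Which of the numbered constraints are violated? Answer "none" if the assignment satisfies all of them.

The assignment fails constraint 3.

1) values 1 <= 6 <= 9 — OK.
2) E = 1 is odd — OK.
3) D * A = 9 * 10 = 90, not 88 — violated.
4) D - A = 9 - 10 = -1 — OK.
5) values 1, 9, 18 are pairwise distinct — OK.
6) 18 / 6 = 3, so 6 divides 18 — OK.
7) A + B = 10 + 18 = 28 — OK.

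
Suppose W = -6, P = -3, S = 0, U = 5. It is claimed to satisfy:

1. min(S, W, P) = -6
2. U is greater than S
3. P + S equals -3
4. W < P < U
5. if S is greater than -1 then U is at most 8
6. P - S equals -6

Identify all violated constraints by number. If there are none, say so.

Violated: 6.

1. min(0, -6, -3) = -6  holds
2. U = 5, S = 0; 5 > 0  holds
3. P + S = -3 + 0 = -3  holds
4. values -6 < -3 < 5  holds
5. S = 0 > -1, so we need U ≤ 8; U = 5 ≤ 8  holds
6. P - S = -3 - 0 = -3, not -6  fails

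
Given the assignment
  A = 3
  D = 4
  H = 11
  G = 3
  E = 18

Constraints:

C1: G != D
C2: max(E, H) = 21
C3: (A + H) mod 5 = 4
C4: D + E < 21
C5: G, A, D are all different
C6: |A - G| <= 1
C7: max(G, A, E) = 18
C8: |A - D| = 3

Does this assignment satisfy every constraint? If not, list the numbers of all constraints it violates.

Violated: 2, 4, 5, 8.

C1: G = 3, D = 4; distinct — OK.
C2: max(18, 11) = 18, not 21 — violated.
C3: A + H = 14; 14 mod 5 = 4 — OK.
C4: D + E = 4 + 18 = 22; 22 ≥ 21, bound 21 not met — violated.
C5: G = A = 3, not all different — violated.
C6: |3 - 3| = 0; 0 ≤ 1 — OK.
C7: max(3, 3, 18) = 18 — OK.
C8: |3 - 4| = 1, not 3 — violated.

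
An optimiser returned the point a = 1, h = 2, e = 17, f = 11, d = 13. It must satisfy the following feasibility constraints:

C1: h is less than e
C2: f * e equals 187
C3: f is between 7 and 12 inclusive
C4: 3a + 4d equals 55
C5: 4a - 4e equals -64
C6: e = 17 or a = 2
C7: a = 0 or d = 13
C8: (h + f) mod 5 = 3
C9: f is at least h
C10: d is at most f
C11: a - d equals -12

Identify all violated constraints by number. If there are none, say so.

C1: h = 2, e = 17; 2 < 17 — OK.
C2: f * e = 11 * 17 = 187 — OK.
C3: f = 11 lies in [7, 12] — OK.
C4: 3a + 4d = 3(1) + 4(13) = 55 — OK.
C5: 4a - 4e = 4(1) - 4(17) = -64 — OK.
C6: e = 17 = 17 (first disjunct) — OK.
C7: a = 1 ≠ 0, but d = 13 = 13 (second disjunct) — OK.
C8: h + f = 13; 13 mod 5 = 3 — OK.
C9: f = 11, h = 2; 11 ≥ 2 — OK.
C10: d = 13, f = 11; 13 > 11 (want ≤) — violated.
C11: a - d = 1 - 13 = -12 — OK.

Constraint 10 does not hold.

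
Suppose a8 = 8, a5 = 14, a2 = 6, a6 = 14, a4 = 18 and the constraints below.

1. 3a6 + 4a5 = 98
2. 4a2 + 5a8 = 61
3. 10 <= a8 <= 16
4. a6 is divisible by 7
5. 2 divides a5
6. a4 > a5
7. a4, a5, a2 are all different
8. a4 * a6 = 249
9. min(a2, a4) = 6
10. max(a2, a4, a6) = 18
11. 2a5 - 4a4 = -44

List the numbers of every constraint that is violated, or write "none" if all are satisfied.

1. 3a6 + 4a5 = 3(14) + 4(14) = 98 — holds.
2. 4a2 + 5a8 = 4(6) + 5(8) = 64, not 61 — does not hold.
3. a8 = 8 is outside [10, 16] — does not hold.
4. 14 / 7 = 2, so 7 divides 14 — holds.
5. 14 / 2 = 7, so 2 divides 14 — holds.
6. a4 = 18, a5 = 14; 18 > 14 — holds.
7. values 18, 14, 6 are pairwise distinct — holds.
8. a4 * a6 = 18 * 14 = 252, not 249 — does not hold.
9. min(6, 18) = 6 — holds.
10. max(6, 18, 14) = 18 — holds.
11. 2a5 - 4a4 = 2(14) - 4(18) = -44 — holds.

Constraints 2, 3, and 8 do not hold.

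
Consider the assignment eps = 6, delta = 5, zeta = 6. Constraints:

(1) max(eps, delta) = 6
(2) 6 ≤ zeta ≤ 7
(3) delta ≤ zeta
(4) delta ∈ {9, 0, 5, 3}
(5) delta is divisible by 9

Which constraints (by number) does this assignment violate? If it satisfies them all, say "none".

(1) max(6, 5) = 6  ✓
(2) zeta = 6 lies in [6, 7]  ✓
(3) delta = 5, zeta = 6; 5 ≤ 6  ✓
(4) delta = 5 is in {9, 0, 5, 3}  ✓
(5) 5 = 9×0 + 5, so 9 does not divide 5  ✗

No — constraint 5 is not satisfied.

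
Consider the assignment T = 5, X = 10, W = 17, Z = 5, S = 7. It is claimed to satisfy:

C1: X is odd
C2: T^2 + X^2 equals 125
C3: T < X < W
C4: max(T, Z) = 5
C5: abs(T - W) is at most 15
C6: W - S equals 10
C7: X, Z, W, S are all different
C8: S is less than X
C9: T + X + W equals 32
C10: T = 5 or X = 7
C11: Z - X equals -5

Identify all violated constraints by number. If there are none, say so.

Constraint 1 is violated.

C1: X = 10 is even  no
C2: T^2 + X^2 = 5^2 + 10^2 = 25 + 100 = 125  yes
C3: values 5 < 10 < 17  yes
C4: max(5, 5) = 5  yes
C5: abs(5 - 17) = 12; 12 ≤ 15  yes
C6: W - S = 17 - 7 = 10  yes
C7: values 10, 5, 17, 7 are pairwise distinct  yes
C8: S = 7, X = 10; 7 < 10  yes
C9: T + X + W = 5 + 10 + 17 = 32  yes
C10: T = 5 = 5 (first disjunct)  yes
C11: Z - X = 5 - 10 = -5  yes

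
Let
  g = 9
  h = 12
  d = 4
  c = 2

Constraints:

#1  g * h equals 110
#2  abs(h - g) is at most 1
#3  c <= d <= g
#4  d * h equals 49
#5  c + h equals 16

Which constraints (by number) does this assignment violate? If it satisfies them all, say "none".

Violated: 1, 2, 4, and 5.

#1 g * h = 9 * 12 = 108, not 110 — violated.
#2 abs(12 - 9) = 3; 3 > 1, exceeds bound 1 — violated.
#3 values 2 <= 4 <= 9 — satisfied.
#4 d * h = 4 * 12 = 48, not 49 — violated.
#5 c + h = 2 + 12 = 14, not 16 — violated.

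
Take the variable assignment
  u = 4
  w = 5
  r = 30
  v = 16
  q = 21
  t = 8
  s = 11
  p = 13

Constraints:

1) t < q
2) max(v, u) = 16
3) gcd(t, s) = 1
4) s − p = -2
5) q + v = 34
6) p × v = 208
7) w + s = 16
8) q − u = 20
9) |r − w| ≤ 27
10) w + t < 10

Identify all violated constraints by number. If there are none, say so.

The assignment fails constraints 5, 8, and 10.

1) t = 8, q = 21; 8 < 21 — holds.
2) max(16, 4) = 16 — holds.
3) gcd(8, 11) = 1 — holds.
4) s − p = 11 − 13 = -2 — holds.
5) q + v = 21 + 16 = 37, not 34 — does not hold.
6) p × v = 13 × 16 = 208 — holds.
7) w + s = 5 + 11 = 16 — holds.
8) q − u = 21 − 4 = 17, not 20 — does not hold.
9) |30 − 5| = 25; 25 ≤ 27 — holds.
10) w + t = 5 + 8 = 13; 13 ≥ 10, bound 10 not met — does not hold.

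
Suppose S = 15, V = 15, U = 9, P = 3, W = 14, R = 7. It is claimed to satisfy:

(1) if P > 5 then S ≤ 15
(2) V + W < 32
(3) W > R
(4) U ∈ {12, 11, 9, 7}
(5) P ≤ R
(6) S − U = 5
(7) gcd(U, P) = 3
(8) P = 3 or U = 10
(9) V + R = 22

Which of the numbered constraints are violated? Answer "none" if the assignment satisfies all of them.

The assignment fails constraint 6.

(1) P = 3, not > 5; antecedent false, conditional vacuously true — holds.
(2) V + W = 15 + 14 = 29; 29 < 32 — holds.
(3) W = 14, R = 7; 14 > 7 — holds.
(4) U = 9 is in {12, 11, 9, 7} — holds.
(5) P = 3, R = 7; 3 ≤ 7 — holds.
(6) S − U = 15 − 9 = 6, not 5 — fails.
(7) gcd(9, 3) = 3 — holds.
(8) P = 3 = 3 (first disjunct) — holds.
(9) V + R = 15 + 7 = 22 — holds.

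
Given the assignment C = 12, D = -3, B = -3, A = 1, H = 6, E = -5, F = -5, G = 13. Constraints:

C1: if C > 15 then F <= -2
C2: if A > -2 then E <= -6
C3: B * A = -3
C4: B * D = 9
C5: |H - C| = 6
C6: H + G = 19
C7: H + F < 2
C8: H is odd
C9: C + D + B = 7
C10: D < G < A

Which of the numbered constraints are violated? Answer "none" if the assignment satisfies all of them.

Constraints 2, 8, 9, and 10 do not hold.

C1: C = 12, not > 15; antecedent false, conditional vacuously true  holds
C2: A = 1 > -2, so we need E ≤ -6; but E = -5 > -6  fails
C3: B * A = -3 * 1 = -3  holds
C4: B * D = -3 * (-3) = 9  holds
C5: |6 - 12| = 6  holds
C6: H + G = 6 + 13 = 19  holds
C7: H + F = 6 + (-5) = 1; 1 < 2  holds
C8: H = 6 is even  fails
C9: C + D + B = 12 + (-3) + (-3) = 6, not 7  fails
C10: values -3, 13, 1; G = 13 is not < A = 1  fails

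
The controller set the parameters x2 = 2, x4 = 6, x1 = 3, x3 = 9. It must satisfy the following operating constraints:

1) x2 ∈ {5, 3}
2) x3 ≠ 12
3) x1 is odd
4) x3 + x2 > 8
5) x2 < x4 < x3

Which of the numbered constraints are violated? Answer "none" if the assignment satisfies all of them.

No — constraint 1 is not satisfied.

1) x2 = 2 is not in {5, 3}  false
2) x3 = 9, and 9 ≠ 12  true
3) x1 = 3 is odd  true
4) x3 + x2 = 9 + 2 = 11; 11 > 8  true
5) values 2 < 6 < 9  true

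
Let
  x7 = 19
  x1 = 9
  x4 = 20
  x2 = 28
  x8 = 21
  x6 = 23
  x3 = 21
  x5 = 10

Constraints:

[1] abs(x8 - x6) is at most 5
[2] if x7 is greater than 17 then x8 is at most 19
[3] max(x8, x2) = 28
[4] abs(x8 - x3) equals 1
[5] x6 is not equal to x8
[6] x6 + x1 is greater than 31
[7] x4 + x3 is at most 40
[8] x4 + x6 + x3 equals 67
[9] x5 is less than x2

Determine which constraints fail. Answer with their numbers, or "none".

Violated: 2, 4, 7, and 8.

[1] abs(21 - 23) = 2; 2 ≤ 5 — satisfied.
[2] x7 = 19 > 17, so we need x8 ≤ 19; but x8 = 21 > 19 — violated.
[3] max(21, 28) = 28 — satisfied.
[4] abs(21 - 21) = 0, not 1 — violated.
[5] x6 = 23, x8 = 21; distinct — satisfied.
[6] x6 + x1 = 23 + 9 = 32; 32 > 31 — satisfied.
[7] x4 + x3 = 20 + 21 = 41; 41 > 40, bound 40 not met — violated.
[8] x4 + x6 + x3 = 20 + 23 + 21 = 64, not 67 — violated.
[9] x5 = 10, x2 = 28; 10 < 28 — satisfied.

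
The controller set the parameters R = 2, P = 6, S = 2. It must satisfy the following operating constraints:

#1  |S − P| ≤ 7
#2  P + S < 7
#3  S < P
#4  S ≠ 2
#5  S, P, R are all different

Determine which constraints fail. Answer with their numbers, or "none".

#1 |2 − 6| = 4; 4 ≤ 7  OK
#2 P + S = 6 + 2 = 8; 8 ≥ 7, bound 7 not met  FAIL
#3 S = 2, P = 6; 2 < 6  OK
#4 S = 2, but 2 is required to differ  FAIL
#5 S = R = 2, not all different  FAIL

Violated: 2, 4, and 5.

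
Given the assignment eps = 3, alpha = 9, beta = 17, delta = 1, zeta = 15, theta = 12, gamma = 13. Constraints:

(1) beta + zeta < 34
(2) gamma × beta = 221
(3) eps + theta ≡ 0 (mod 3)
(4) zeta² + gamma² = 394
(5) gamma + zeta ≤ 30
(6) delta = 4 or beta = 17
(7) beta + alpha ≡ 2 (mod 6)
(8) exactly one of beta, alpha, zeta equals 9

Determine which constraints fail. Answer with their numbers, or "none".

(1) beta + zeta = 17 + 15 = 32; 32 < 34 — holds.
(2) gamma × beta = 13 × 17 = 221 — holds.
(3) eps + theta = 15; 15 mod 3 = 0 — holds.
(4) zeta² + gamma² = 15² + 13² = 225 + 169 = 394 — holds.
(5) gamma + zeta = 13 + 15 = 28; 28 ≤ 30 — holds.
(6) delta = 1 ≠ 4, but beta = 17 = 17 (second disjunct) — holds.
(7) beta + alpha = 26; 26 mod 6 = 2 — holds.
(8) beta=17, alpha=9, zeta=15; 1 of them equals 9 — holds.

The assignment satisfies every constraint.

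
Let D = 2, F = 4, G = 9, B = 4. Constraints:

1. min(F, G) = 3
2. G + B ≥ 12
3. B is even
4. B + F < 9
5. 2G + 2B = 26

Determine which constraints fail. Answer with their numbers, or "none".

The assignment fails constraint 1.

1. min(4, 9) = 4, not 3  FAIL
2. G + B = 9 + 4 = 13; 13 ≥ 12  OK
3. B = 4 is even  OK
4. B + F = 4 + 4 = 8; 8 < 9  OK
5. 2G + 2B = 2(9) + 2(4) = 26  OK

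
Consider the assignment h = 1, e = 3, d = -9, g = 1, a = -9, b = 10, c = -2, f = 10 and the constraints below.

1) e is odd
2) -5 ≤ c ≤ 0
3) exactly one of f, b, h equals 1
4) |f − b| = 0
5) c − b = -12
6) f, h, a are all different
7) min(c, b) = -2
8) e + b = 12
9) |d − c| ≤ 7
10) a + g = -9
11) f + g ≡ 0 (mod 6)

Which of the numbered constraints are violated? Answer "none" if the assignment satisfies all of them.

Constraints 8, 10, 11 are violated.

1) e = 3 is odd  OK
2) c = -2 lies in [-5, 0]  OK
3) f=10, b=10, h=1; 1 of them equals 1  OK
4) |10 − 10| = 0  OK
5) c − b = -2 − 10 = -12  OK
6) values 10, 1, -9 are pairwise distinct  OK
7) min(-2, 10) = -2  OK
8) e + b = 3 + 10 = 13, not 12  FAIL
9) |-9 − (-2)| = 7; 7 ≤ 7  OK
10) a + g = -9 + 1 = -8, not -9  FAIL
11) f + g = 11; 11 mod 6 = 5, not 0  FAIL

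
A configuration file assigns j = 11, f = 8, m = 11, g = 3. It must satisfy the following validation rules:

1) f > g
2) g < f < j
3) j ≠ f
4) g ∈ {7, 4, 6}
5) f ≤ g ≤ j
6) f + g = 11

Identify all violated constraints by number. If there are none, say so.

1) f = 8, g = 3; 8 > 3  holds
2) values 3 < 8 < 11  holds
3) j = 11, f = 8; distinct  holds
4) g = 3 is not in {7, 4, 6}  fails
5) values 8, 3, 11; f = 8 is not ≤ g = 3  fails
6) f + g = 8 + 3 = 11  holds

Violated: 4 and 5.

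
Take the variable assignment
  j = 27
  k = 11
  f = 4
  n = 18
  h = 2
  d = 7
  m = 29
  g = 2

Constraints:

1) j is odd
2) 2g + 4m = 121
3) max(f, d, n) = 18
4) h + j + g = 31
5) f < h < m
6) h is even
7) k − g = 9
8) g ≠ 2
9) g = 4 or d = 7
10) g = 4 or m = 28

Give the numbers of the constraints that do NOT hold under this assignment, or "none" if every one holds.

1) j = 27 is odd  yes
2) 2g + 4m = 2(2) + 4(29) = 120, not 121  no
3) max(4, 7, 18) = 18  yes
4) h + j + g = 2 + 27 + 2 = 31  yes
5) values 4, 2, 29; f = 4 is not < h = 2  no
6) h = 2 is even  yes
7) k − g = 11 − 2 = 9  yes
8) g = 2, but 2 is required to differ  no
9) g = 2 ≠ 4, but d = 7 = 7 (second disjunct)  yes
10) g = 2 ≠ 4 and m = 29 ≠ 28; both disjuncts false  no

Constraints 2, 5, 8, 10 are violated.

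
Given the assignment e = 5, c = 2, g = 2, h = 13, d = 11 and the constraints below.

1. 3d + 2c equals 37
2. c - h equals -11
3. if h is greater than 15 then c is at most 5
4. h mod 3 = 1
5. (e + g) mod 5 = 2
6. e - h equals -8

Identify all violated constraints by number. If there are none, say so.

Yes — all constraints hold.

1. 3d + 2c = 3(11) + 2(2) = 37 — holds.
2. c - h = 2 - 13 = -11 — holds.
3. h = 13, not > 15; antecedent false, conditional vacuously true — holds.
4. 13 mod 3 = 1 — holds.
5. e + g = 7; 7 mod 5 = 2 — holds.
6. e - h = 5 - 13 = -8 — holds.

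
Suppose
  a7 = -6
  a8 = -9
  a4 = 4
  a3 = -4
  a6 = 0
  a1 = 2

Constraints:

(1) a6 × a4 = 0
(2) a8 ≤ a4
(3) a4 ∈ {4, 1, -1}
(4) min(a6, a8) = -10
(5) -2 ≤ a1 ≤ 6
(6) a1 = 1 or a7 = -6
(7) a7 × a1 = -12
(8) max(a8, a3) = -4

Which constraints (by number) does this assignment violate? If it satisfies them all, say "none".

Constraint 4 is violated.

(1) a6 × a4 = 0 × 4 = 0 — satisfied.
(2) a8 = -9, a4 = 4; -9 ≤ 4 — satisfied.
(3) a4 = 4 is in {4, 1, -1} — satisfied.
(4) min(0, -9) = -9, not -10 — violated.
(5) a1 = 2 lies in [-2, 6] — satisfied.
(6) a1 = 2 ≠ 1, but a7 = -6 = -6 (second disjunct) — satisfied.
(7) a7 × a1 = -6 × 2 = -12 — satisfied.
(8) max(-9, -4) = -4 — satisfied.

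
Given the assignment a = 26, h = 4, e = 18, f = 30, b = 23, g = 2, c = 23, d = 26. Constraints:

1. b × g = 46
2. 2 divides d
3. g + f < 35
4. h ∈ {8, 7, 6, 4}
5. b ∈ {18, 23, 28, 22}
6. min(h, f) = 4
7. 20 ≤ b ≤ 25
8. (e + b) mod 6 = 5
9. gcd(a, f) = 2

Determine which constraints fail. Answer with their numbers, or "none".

1. b × g = 23 × 2 = 46  OK
2. 26 / 2 = 13, so 2 divides 26  OK
3. g + f = 2 + 30 = 32; 32 < 35  OK
4. h = 4 is in {8, 7, 6, 4}  OK
5. b = 23 is in {18, 23, 28, 22}  OK
6. min(4, 30) = 4  OK
7. b = 23 lies in [20, 25]  OK
8. e + b = 41; 41 mod 6 = 5  OK
9. gcd(26, 30) = 2  OK

The assignment satisfies every constraint.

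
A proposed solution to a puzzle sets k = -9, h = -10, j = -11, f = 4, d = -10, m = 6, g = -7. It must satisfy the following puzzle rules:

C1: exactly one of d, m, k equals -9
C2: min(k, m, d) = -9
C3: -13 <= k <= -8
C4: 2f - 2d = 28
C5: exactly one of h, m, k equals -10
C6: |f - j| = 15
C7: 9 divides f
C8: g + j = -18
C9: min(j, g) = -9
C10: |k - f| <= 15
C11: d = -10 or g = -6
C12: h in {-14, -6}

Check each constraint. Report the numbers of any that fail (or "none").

C1: d=-10, m=6, k=-9; 1 of them equals -9 — satisfied.
C2: min(-9, 6, -10) = -10, not -9 — violated.
C3: k = -9 lies in [-13, -8] — satisfied.
C4: 2f - 2d = 2(4) - 2(-10) = 28 — satisfied.
C5: h=-10, m=6, k=-9; 1 of them equals -10 — satisfied.
C6: |4 - (-11)| = 15 — satisfied.
C7: 4 = 9*0 + 4, so 9 does not divide 4 — violated.
C8: g + j = -7 + (-11) = -18 — satisfied.
C9: min(-11, -7) = -11, not -9 — violated.
C10: |-9 - 4| = 13; 13 ≤ 15 — satisfied.
C11: d = -10 = -10 (first disjunct) — satisfied.
C12: h = -10 is not in {-14, -6} — violated.

Violated: 2, 7, 9, and 12.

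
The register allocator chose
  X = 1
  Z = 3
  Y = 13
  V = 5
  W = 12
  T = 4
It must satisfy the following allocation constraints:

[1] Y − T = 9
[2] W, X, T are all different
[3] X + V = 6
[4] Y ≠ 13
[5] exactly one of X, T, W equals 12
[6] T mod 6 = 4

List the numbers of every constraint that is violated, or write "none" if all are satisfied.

[1] Y − T = 13 − 4 = 9 — holds.
[2] values 12, 1, 4 are pairwise distinct — holds.
[3] X + V = 1 + 5 = 6 — holds.
[4] Y = 13, but 13 is required to differ — fails.
[5] X=1, T=4, W=12; 1 of them equals 12 — holds.
[6] 4 mod 6 = 4 — holds.

Violated: 4.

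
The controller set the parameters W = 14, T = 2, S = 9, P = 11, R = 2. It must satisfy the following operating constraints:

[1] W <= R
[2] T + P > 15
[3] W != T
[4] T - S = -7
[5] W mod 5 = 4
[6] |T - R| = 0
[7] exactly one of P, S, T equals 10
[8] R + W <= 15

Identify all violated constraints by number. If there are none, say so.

[1] W = 14, R = 2; 14 > 2 (want ≤) — does not hold.
[2] T + P = 2 + 11 = 13; 13 ≤ 15, bound 15 not met — does not hold.
[3] W = 14, T = 2; distinct — holds.
[4] T - S = 2 - 9 = -7 — holds.
[5] 14 mod 5 = 4 — holds.
[6] |2 - 2| = 0 — holds.
[7] P=11, S=9, T=2; 0 of them equal 10, not exactly one — does not hold.
[8] R + W = 2 + 14 = 16; 16 > 15, bound 15 not met — does not hold.

Constraints 1, 2, 7, and 8 are violated.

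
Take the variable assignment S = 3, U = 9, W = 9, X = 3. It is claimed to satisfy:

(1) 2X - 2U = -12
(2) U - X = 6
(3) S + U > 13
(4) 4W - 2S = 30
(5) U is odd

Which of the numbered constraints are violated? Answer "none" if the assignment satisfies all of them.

No — constraint 3 is not satisfied.

(1) 2X - 2U = 2(3) - 2(9) = -12  ✓
(2) U - X = 9 - 3 = 6  ✓
(3) S + U = 3 + 9 = 12; 12 ≤ 13, bound 13 not met  ✗
(4) 4W - 2S = 4(9) - 2(3) = 30  ✓
(5) U = 9 is odd  ✓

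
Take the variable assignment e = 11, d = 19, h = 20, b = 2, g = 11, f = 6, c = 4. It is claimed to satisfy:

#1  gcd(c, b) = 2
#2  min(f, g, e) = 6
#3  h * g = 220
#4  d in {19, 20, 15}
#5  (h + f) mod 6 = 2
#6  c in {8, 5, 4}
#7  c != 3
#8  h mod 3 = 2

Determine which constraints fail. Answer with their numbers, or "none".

#1 gcd(4, 2) = 2 — satisfied.
#2 min(6, 11, 11) = 6 — satisfied.
#3 h * g = 20 * 11 = 220 — satisfied.
#4 d = 19 is in {19, 20, 15} — satisfied.
#5 h + f = 26; 26 mod 6 = 2 — satisfied.
#6 c = 4 is in {8, 5, 4} — satisfied.
#7 c = 4, and 4 ≠ 3 — satisfied.
#8 20 mod 3 = 2 — satisfied.

No violations.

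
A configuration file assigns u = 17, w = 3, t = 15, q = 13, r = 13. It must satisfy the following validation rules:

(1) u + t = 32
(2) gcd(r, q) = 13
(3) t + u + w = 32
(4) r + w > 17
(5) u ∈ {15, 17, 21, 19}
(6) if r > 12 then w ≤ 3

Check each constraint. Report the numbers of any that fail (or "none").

(1) u + t = 17 + 15 = 32  true
(2) gcd(13, 13) = 13  true
(3) t + u + w = 15 + 17 + 3 = 35, not 32  false
(4) r + w = 13 + 3 = 16; 16 ≤ 17, bound 17 not met  false
(5) u = 17 is in {15, 17, 21, 19}  true
(6) r = 13 > 12, so we need w ≤ 3; w = 3 ≤ 3  true

Constraints 3, 4 do not hold.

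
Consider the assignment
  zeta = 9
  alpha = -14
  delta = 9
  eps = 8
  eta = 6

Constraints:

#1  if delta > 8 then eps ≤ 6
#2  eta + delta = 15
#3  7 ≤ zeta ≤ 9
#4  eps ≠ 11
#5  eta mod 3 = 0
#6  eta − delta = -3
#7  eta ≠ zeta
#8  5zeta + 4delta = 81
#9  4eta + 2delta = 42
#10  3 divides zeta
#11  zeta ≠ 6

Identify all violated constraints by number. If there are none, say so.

#1 delta = 9 > 8, so we need eps ≤ 6; but eps = 8 > 6 — violated.
#2 eta + delta = 6 + 9 = 15 — satisfied.
#3 zeta = 9 lies in [7, 9] — satisfied.
#4 eps = 8, and 8 ≠ 11 — satisfied.
#5 6 mod 3 = 0 — satisfied.
#6 eta − delta = 6 − 9 = -3 — satisfied.
#7 eta = 6, zeta = 9; distinct — satisfied.
#8 5zeta + 4delta = 5(9) + 4(9) = 81 — satisfied.
#9 4eta + 2delta = 4(6) + 2(9) = 42 — satisfied.
#10 9 / 3 = 3, so 3 divides 9 — satisfied.
#11 zeta = 9, and 9 ≠ 6 — satisfied.

No — constraint 1 is not satisfied.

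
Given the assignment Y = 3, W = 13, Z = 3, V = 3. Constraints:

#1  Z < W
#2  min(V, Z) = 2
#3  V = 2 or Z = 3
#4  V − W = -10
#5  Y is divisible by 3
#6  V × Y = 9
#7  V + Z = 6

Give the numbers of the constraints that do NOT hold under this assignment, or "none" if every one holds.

No — constraint 2 is not satisfied.

#1 Z = 3, W = 13; 3 < 13  yes
#2 min(3, 3) = 3, not 2  no
#3 V = 3 ≠ 2, but Z = 3 = 3 (second disjunct)  yes
#4 V − W = 3 − 13 = -10  yes
#5 3 / 3 = 1, so 3 divides 3  yes
#6 V × Y = 3 × 3 = 9  yes
#7 V + Z = 3 + 3 = 6  yes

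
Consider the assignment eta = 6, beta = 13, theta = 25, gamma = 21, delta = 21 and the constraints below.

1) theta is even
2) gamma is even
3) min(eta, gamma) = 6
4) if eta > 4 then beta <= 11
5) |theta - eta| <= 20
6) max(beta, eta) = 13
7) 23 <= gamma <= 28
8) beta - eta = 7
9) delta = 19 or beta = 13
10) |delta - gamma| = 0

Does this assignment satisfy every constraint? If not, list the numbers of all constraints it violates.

Constraints 1, 2, 4, and 7 are violated.

1) theta = 25 is odd — does not hold.
2) gamma = 21 is odd — does not hold.
3) min(6, 21) = 6 — holds.
4) eta = 6 > 4, so we need beta ≤ 11; but beta = 13 > 11 — does not hold.
5) |25 - 6| = 19; 19 ≤ 20 — holds.
6) max(13, 6) = 13 — holds.
7) gamma = 21 is outside [23, 28] — does not hold.
8) beta - eta = 13 - 6 = 7 — holds.
9) delta = 21 ≠ 19, but beta = 13 = 13 (second disjunct) — holds.
10) |21 - 21| = 0 — holds.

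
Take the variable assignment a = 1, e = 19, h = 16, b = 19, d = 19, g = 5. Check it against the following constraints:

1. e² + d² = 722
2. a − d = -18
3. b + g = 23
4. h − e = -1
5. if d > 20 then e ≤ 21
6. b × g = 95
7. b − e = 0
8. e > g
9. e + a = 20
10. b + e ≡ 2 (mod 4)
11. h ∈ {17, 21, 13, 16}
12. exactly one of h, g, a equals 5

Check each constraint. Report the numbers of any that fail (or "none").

Violated: 3 and 4.

1. e² + d² = 19² + 19² = 361 + 361 = 722 — satisfied.
2. a − d = 1 − 19 = -18 — satisfied.
3. b + g = 19 + 5 = 24, not 23 — violated.
4. h − e = 16 − 19 = -3, not -1 — violated.
5. d = 19, not > 20; antecedent false, conditional vacuously true — satisfied.
6. b × g = 19 × 5 = 95 — satisfied.
7. b − e = 19 − 19 = 0 — satisfied.
8. e = 19, g = 5; 19 > 5 — satisfied.
9. e + a = 19 + 1 = 20 — satisfied.
10. b + e = 38; 38 mod 4 = 2 — satisfied.
11. h = 16 is in {17, 21, 13, 16} — satisfied.
12. h=16, g=5, a=1; 1 of them equals 5 — satisfied.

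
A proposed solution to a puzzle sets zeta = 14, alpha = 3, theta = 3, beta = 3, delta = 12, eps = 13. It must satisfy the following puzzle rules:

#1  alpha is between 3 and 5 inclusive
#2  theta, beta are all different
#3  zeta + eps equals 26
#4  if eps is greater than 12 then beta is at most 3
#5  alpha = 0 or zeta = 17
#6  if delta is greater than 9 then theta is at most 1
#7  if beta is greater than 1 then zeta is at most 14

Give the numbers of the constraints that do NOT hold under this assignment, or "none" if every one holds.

The assignment fails constraints 2, 3, 5, and 6.

#1 alpha = 3 lies in [3, 5]  ✓
#2 theta = beta = 3, not all different  ✗
#3 zeta + eps = 14 + 13 = 27, not 26  ✗
#4 eps = 13 > 12, so we need beta ≤ 3; beta = 3 ≤ 3  ✓
#5 alpha = 3 ≠ 0 and zeta = 14 ≠ 17; both disjuncts false  ✗
#6 delta = 12 > 9, so we need theta ≤ 1; but theta = 3 > 1  ✗
#7 beta = 3 > 1, so we need zeta ≤ 14; zeta = 14 ≤ 14  ✓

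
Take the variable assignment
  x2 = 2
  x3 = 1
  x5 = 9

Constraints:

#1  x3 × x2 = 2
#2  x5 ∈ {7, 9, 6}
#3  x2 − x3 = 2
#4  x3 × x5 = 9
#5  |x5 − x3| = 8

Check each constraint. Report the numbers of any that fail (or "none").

No — constraint 3 is not satisfied.

#1 x3 × x2 = 1 × 2 = 2 — OK.
#2 x5 = 9 is in {7, 9, 6} — OK.
#3 x2 − x3 = 2 − 1 = 1, not 2 — violated.
#4 x3 × x5 = 1 × 9 = 9 — OK.
#5 |9 − 1| = 8 — OK.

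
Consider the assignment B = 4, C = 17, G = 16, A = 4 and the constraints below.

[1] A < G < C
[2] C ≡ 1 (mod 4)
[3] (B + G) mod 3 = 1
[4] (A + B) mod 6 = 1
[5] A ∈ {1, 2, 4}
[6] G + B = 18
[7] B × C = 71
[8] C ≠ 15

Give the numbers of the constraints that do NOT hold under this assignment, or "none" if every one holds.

[1] values 4 < 16 < 17 — holds.
[2] 17 mod 4 = 1 — holds.
[3] B + G = 20; 20 mod 3 = 2, not 1 — fails.
[4] A + B = 8; 8 mod 6 = 2, not 1 — fails.
[5] A = 4 is in {1, 2, 4} — holds.
[6] G + B = 16 + 4 = 20, not 18 — fails.
[7] B × C = 4 × 17 = 68, not 71 — fails.
[8] C = 17, and 17 ≠ 15 — holds.

Constraints 3, 4, 6, and 7 do not hold.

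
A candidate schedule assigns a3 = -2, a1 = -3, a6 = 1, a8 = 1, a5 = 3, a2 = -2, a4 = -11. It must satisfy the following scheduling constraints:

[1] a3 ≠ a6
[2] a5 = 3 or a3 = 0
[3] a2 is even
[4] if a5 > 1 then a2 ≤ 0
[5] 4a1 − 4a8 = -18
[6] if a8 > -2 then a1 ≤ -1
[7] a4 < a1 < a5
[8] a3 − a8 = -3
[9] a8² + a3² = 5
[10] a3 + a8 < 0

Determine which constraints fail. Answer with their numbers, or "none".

Constraint 5 is violated.

[1] a3 = -2, a6 = 1; distinct — holds.
[2] a5 = 3 = 3 (first disjunct) — holds.
[3] a2 = -2 is even — holds.
[4] a5 = 3 > 1, so we need a2 ≤ 0; a2 = -2 ≤ 0 — holds.
[5] 4a1 − 4a8 = 4(-3) − 4(1) = -16, not -18 — fails.
[6] a8 = 1 > -2, so we need a1 ≤ -1; a1 = -3 ≤ -1 — holds.
[7] values -11 < -3 < 3 — holds.
[8] a3 − a8 = -2 − 1 = -3 — holds.
[9] a8² + a3² = 1² + (-2)² = 1 + 4 = 5 — holds.
[10] a3 + a8 = -2 + 1 = -1; -1 < 0 — holds.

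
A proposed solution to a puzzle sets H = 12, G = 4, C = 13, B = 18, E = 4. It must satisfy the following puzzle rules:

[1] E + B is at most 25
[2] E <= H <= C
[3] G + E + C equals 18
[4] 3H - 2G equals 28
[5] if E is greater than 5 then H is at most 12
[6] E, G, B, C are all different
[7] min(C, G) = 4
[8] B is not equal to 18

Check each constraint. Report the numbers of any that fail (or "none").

[1] E + B = 4 + 18 = 22; 22 ≤ 25  OK
[2] values 4 <= 12 <= 13  OK
[3] G + E + C = 4 + 4 + 13 = 21, not 18  FAIL
[4] 3H - 2G = 3(12) - 2(4) = 28  OK
[5] E = 4, not > 5; antecedent false, conditional vacuously true  OK
[6] E = G = 4, not all different  FAIL
[7] min(13, 4) = 4  OK
[8] B = 18, but 18 is required to differ  FAIL

Constraints 3, 6, and 8 do not hold.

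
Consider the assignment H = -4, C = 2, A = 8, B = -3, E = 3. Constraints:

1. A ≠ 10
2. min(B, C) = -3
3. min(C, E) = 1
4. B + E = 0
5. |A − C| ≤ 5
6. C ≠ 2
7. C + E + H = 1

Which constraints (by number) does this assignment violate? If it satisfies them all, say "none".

1. A = 8, and 8 ≠ 10  true
2. min(-3, 2) = -3  true
3. min(2, 3) = 2, not 1  false
4. B + E = -3 + 3 = 0  true
5. |8 − 2| = 6; 6 > 5, exceeds bound 5  false
6. C = 2, but 2 is required to differ  false
7. C + E + H = 2 + 3 + (-4) = 1  true

The assignment fails constraints 3, 5, and 6.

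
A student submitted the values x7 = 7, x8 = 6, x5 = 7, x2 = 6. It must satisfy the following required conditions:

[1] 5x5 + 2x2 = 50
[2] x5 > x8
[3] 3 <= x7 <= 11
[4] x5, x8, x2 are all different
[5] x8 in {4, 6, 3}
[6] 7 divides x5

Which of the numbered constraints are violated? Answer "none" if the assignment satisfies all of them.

[1] 5x5 + 2x2 = 5(7) + 2(6) = 47, not 50 — fails.
[2] x5 = 7, x8 = 6; 7 > 6 — holds.
[3] x7 = 7 lies in [3, 11] — holds.
[4] x8 = x2 = 6, not all different — fails.
[5] x8 = 6 is in {4, 6, 3} — holds.
[6] 7 / 7 = 1, so 7 divides 7 — holds.

No — constraints 1 and 4 are not satisfied.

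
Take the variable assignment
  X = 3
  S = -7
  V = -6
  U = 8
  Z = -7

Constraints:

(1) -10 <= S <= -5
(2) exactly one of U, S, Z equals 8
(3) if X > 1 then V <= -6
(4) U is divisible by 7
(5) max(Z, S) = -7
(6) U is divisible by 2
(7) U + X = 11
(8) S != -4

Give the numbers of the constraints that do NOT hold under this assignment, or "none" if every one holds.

(1) S = -7 lies in [-10, -5]  holds
(2) U=8, S=-7, Z=-7; 1 of them equals 8  holds
(3) X = 3 > 1, so we need V ≤ -6; V = -6 ≤ -6  holds
(4) 8 = 7*1 + 1, so 7 does not divide 8  fails
(5) max(-7, -7) = -7  holds
(6) 8 / 2 = 4, so 2 divides 8  holds
(7) U + X = 8 + 3 = 11  holds
(8) S = -7, and -7 ≠ -4  holds

Constraint 4 is violated.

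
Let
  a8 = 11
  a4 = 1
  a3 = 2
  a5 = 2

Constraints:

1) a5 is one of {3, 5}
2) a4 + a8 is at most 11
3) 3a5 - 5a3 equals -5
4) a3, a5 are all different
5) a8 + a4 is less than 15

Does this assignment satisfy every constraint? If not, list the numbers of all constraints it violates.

The assignment fails constraints 1, 2, 3, 4.

1) a5 = 2 is not in {3, 5} — fails.
2) a4 + a8 = 1 + 11 = 12; 12 > 11, bound 11 not met — fails.
3) 3a5 - 5a3 = 3(2) - 5(2) = -4, not -5 — fails.
4) a3 = a5 = 2, not all different — fails.
5) a8 + a4 = 11 + 1 = 12; 12 < 15 — holds.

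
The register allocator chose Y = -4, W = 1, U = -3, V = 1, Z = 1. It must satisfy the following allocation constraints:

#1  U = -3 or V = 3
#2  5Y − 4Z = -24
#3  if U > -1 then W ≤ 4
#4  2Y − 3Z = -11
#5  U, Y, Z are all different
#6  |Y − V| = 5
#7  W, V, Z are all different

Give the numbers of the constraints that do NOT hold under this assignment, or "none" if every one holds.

Violated: 7.

#1 U = -3 = -3 (first disjunct) — holds.
#2 5Y − 4Z = 5(-4) − 4(1) = -24 — holds.
#3 U = -3, not > -1; antecedent false, conditional vacuously true — holds.
#4 2Y − 3Z = 2(-4) − 3(1) = -11 — holds.
#5 values -3, -4, 1 are pairwise distinct — holds.
#6 |-4 − 1| = 5 — holds.
#7 W = V = 1, not all different — fails.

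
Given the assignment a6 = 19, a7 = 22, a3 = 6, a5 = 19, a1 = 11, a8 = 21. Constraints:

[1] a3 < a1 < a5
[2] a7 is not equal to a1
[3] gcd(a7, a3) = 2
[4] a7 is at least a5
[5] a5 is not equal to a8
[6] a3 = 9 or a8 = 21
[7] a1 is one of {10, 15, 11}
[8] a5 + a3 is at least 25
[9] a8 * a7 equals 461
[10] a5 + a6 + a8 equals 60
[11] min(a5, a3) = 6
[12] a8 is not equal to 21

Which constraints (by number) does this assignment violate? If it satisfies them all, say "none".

Violated: 9, 10, and 12.

[1] values 6 < 11 < 19 — holds.
[2] a7 = 22, a1 = 11; distinct — holds.
[3] gcd(22, 6) = 2 — holds.
[4] a7 = 22, a5 = 19; 22 ≥ 19 — holds.
[5] a5 = 19, a8 = 21; distinct — holds.
[6] a3 = 6 ≠ 9, but a8 = 21 = 21 (second disjunct) — holds.
[7] a1 = 11 is in {10, 15, 11} — holds.
[8] a5 + a3 = 19 + 6 = 25; 25 ≥ 25 — holds.
[9] a8 * a7 = 21 * 22 = 462, not 461 — fails.
[10] a5 + a6 + a8 = 19 + 19 + 21 = 59, not 60 — fails.
[11] min(19, 6) = 6 — holds.
[12] a8 = 21, but 21 is required to differ — fails.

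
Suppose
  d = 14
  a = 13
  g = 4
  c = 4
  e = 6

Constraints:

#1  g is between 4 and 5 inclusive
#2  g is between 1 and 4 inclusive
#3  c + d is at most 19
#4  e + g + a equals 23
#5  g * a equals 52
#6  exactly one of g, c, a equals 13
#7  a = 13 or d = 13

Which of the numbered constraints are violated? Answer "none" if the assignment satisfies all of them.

#1 g = 4 lies in [4, 5] — OK.
#2 g = 4 lies in [1, 4] — OK.
#3 c + d = 4 + 14 = 18; 18 ≤ 19 — OK.
#4 e + g + a = 6 + 4 + 13 = 23 — OK.
#5 g * a = 4 * 13 = 52 — OK.
#6 g=4, c=4, a=13; 1 of them equals 13 — OK.
#7 a = 13 = 13 (first disjunct) — OK.

Yes — all constraints hold.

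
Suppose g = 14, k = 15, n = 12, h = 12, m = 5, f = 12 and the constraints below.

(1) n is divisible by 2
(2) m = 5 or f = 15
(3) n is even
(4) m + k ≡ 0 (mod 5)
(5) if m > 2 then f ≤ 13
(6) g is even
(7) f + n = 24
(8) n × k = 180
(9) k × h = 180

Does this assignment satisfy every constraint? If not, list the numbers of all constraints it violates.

(1) 12 / 2 = 6, so 2 divides 12  ✔
(2) m = 5 = 5 (first disjunct)  ✔
(3) n = 12 is even  ✔
(4) m + k = 20; 20 mod 5 = 0  ✔
(5) m = 5 > 2, so we need f ≤ 13; f = 12 ≤ 13  ✔
(6) g = 14 is even  ✔
(7) f + n = 12 + 12 = 24  ✔
(8) n × k = 12 × 15 = 180  ✔
(9) k × h = 15 × 12 = 180  ✔

Yes — all constraints hold.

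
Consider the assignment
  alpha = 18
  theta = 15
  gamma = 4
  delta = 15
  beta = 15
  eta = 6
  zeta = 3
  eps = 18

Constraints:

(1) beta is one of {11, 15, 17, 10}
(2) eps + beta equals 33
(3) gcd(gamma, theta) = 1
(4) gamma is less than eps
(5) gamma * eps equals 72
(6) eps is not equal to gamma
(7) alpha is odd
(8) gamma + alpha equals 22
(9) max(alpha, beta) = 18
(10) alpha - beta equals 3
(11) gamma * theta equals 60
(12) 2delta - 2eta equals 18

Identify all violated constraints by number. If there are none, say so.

(1) beta = 15 is in {11, 15, 17, 10}  ✓
(2) eps + beta = 18 + 15 = 33  ✓
(3) gcd(4, 15) = 1  ✓
(4) gamma = 4, eps = 18; 4 < 18  ✓
(5) gamma * eps = 4 * 18 = 72  ✓
(6) eps = 18, gamma = 4; distinct  ✓
(7) alpha = 18 is even  ✗
(8) gamma + alpha = 4 + 18 = 22  ✓
(9) max(18, 15) = 18  ✓
(10) alpha - beta = 18 - 15 = 3  ✓
(11) gamma * theta = 4 * 15 = 60  ✓
(12) 2delta - 2eta = 2(15) - 2(6) = 18  ✓

Violated: 7.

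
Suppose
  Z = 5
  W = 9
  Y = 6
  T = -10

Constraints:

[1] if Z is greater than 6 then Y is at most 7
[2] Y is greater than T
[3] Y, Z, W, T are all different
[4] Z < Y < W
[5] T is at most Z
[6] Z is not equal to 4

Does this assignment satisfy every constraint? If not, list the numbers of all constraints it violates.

None — every constraint holds.

[1] Z = 5, not > 6; antecedent false, conditional vacuously true  holds
[2] Y = 6, T = -10; 6 > -10  holds
[3] values 6, 5, 9, -10 are pairwise distinct  holds
[4] values 5 < 6 < 9  holds
[5] T = -10, Z = 5; -10 ≤ 5  holds
[6] Z = 5, and 5 ≠ 4  holds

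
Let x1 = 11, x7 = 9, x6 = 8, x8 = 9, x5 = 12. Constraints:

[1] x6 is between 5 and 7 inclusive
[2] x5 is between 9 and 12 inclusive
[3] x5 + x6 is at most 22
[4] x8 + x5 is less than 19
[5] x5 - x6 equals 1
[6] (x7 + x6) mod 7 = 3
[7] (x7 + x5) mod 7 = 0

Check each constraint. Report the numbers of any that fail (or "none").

[1] x6 = 8 is outside [5, 7] — violated.
[2] x5 = 12 lies in [9, 12] — satisfied.
[3] x5 + x6 = 12 + 8 = 20; 20 ≤ 22 — satisfied.
[4] x8 + x5 = 9 + 12 = 21; 21 ≥ 19, bound 19 not met — violated.
[5] x5 - x6 = 12 - 8 = 4, not 1 — violated.
[6] x7 + x6 = 17; 17 mod 7 = 3 — satisfied.
[7] x7 + x5 = 21; 21 mod 7 = 0 — satisfied.

Violated: 1, 4, 5.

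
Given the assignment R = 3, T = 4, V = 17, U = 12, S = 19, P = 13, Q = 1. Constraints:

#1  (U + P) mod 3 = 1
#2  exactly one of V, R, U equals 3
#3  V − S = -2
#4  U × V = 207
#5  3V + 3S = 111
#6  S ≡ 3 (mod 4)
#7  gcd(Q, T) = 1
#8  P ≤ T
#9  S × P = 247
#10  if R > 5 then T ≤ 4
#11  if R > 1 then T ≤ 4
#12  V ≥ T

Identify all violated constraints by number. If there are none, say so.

The assignment fails constraints 4, 5, 8.

#1 U + P = 25; 25 mod 3 = 1 — OK.
#2 V=17, R=3, U=12; 1 of them equals 3 — OK.
#3 V − S = 17 − 19 = -2 — OK.
#4 U × V = 12 × 17 = 204, not 207 — violated.
#5 3V + 3S = 3(17) + 3(19) = 108, not 111 — violated.
#6 19 mod 4 = 3 — OK.
#7 gcd(1, 4) = 1 — OK.
#8 P = 13, T = 4; 13 > 4 (want ≤) — violated.
#9 S × P = 19 × 13 = 247 — OK.
#10 R = 3, not > 5; antecedent false, conditional vacuously true — OK.
#11 R = 3 > 1, so we need T ≤ 4; T = 4 ≤ 4 — OK.
#12 V = 17, T = 4; 17 ≥ 4 — OK.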